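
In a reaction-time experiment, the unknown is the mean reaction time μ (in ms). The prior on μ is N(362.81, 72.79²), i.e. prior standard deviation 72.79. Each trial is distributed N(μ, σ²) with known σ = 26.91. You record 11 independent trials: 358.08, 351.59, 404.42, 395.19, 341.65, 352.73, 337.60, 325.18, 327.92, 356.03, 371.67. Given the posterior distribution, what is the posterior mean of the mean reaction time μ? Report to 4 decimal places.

356.6277

For Normal data with known variance σ², a Normal(μ₀, σ₀²) prior on μ is conjugate. Posterior precision = 1/σ₀² + n/σ²; posterior mean is the precision-weighted average of μ₀ and x̄.
Σxᵢ = 358.08 + 351.59 + 404.42 + 395.19 + 341.65 + 352.73 + 337.60 + 325.18 + 327.92 + 356.03 + 371.67 = 3922.06, so n·x̄ = 3922.06.
σ₀² = 72.79² = 5298.3841, σ² = 26.91² = 724.1481; σ² + n·σ₀² = 724.1481 + 11·5298.3841 = 59006.3732.
Posterior mean = (μ₀/σ₀² + n·x̄/σ²)/(1/σ₀² + n/σ²) = (σ²·μ₀ + σ₀²·n·x̄)/(σ² + n·σ₀²) = (724.1481·362.81 + 5298.3841·3922.06)/59006.3732 = 21043308.515407/59006.3732 = 356.6277.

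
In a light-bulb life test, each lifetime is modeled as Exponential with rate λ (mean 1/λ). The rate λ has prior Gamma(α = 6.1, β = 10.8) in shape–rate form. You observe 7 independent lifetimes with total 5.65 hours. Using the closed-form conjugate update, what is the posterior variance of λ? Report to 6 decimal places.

0.048410

With a Gamma(shape α, rate β) prior on the exponential rate λ, the posterior after n observations with total T = Σxᵢ is Gamma(α+n, β+T).
Posterior: Gamma(6.1+7, 10.8+5.65) = Gamma(13.1, 16.45).
Var = α/β² = 0.048410.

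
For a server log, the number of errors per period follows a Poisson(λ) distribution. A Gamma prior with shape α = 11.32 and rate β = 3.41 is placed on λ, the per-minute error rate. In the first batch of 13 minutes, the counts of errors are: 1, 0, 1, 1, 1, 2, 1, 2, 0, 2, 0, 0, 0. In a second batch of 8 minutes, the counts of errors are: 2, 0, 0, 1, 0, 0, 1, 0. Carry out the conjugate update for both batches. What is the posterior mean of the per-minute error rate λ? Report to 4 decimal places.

1.0782

With a Gamma(shape α, rate β) prior, the Poisson likelihood is conjugate: the posterior is Gamma(α + ΣXᵢ, β + n).
Batch 1: sum of counts S = 11 over n = 13 minutes.
After batch 1: Gamma(α+S, β+n) = Gamma(11.32+11, 3.41+13) = Gamma(22.32, 16.41).
Batch 2: sum of counts S = 4 over n = 8 minutes.
After batch 2: Gamma(α+S, β+n) = Gamma(22.32+4, 16.41+8) = Gamma(26.32, 24.41).
Posterior mean = α/β = 26.32/24.41 = 1.0782.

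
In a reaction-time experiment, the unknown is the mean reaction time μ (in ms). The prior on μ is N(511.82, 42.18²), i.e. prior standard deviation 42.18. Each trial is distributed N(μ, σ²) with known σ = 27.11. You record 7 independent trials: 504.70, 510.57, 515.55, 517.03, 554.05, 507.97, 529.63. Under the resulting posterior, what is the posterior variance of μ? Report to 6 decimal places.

For Normal data with known variance σ², a Normal(μ₀, σ₀²) prior on μ is conjugate. Posterior precision = 1/σ₀² + n/σ²; posterior mean is the precision-weighted average of μ₀ and x̄.
σ₀² = 42.18² = 1779.1524, σ² = 27.11² = 734.9521; σ² + n·σ₀² = 734.9521 + 7·1779.1524 = 13189.0189.
Posterior precision = 1/σ₀² + n/σ² = 1/1779.1524 + 7/734.9521 = (σ² + n·σ₀²)/(σ₀²σ²) = 13189.0189/(1779.1524·734.9521); posterior variance σₙ² = σ₀²σ²/(σ² + n·σ₀²) = 1779.1524·734.9521/13189.0189 = 99.142461.

99.142461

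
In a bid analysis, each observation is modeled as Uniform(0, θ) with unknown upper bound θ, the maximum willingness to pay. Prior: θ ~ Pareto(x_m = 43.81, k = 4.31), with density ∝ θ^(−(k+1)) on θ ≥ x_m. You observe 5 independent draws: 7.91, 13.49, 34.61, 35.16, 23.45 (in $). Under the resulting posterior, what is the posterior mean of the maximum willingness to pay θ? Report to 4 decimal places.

A Pareto(scale x_m, shape k) prior on the upper bound θ of Uniform(0, θ) is conjugate: posterior is Pareto(max(x_m, max xᵢ), k + n).
Sample maximum = 35.16; prior scale x_m = 43.81 → posterior scale = max = 43.81.
Posterior shape = 4.31 + 5 = 9.31.
E[θ|data] = k·x_m/(k−1) = 9.31·43.81/8.31 = 49.0820.

49.0820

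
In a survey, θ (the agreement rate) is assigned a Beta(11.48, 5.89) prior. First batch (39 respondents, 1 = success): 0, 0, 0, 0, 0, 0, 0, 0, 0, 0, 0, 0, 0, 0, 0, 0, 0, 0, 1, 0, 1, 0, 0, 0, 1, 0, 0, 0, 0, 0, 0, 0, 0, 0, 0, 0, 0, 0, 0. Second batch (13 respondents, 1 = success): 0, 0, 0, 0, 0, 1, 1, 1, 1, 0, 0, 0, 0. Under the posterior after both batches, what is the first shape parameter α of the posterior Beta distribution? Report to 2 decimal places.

The Beta prior is conjugate to a Binomial/Bernoulli likelihood; the update adds successes to α and failures to β.
After batch 1: Beta(11.48+3, 5.89+36) = Beta(14.48, 41.89).
After batch 2: Beta(14.48+4, 41.89+9) = Beta(18.48, 50.89).
Posterior α = 18.48.

18.48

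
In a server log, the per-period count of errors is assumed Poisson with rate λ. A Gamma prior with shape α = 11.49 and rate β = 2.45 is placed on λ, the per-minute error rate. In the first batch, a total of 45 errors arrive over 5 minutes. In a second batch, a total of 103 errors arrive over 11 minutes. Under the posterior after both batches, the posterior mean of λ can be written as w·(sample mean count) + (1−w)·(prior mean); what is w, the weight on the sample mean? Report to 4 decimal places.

0.8672

With a Gamma(shape α, rate β) prior, the Poisson likelihood is conjugate: the posterior is Gamma(α + ΣXᵢ, β + n).
Total number of minutes: n = 5 + 11 = 16.
Posterior mean = (α₀+S)/(β₀+n) = [n/(β₀+n)]·(S/n) + [β₀/(β₀+n)]·(α₀/β₀), so only n and β₀ enter the weight.
Weight on data w = n/(β₀+n) = 16/(2.45+16) = 16/18.45 = 0.8672.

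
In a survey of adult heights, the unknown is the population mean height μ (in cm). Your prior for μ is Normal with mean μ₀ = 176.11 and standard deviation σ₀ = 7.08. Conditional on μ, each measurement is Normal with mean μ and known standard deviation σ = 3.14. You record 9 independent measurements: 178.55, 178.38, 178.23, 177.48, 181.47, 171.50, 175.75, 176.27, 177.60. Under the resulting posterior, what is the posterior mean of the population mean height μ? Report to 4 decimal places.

For Normal data with known variance σ², a Normal(μ₀, σ₀²) prior on μ is conjugate. Posterior precision = 1/σ₀² + n/σ²; posterior mean is the precision-weighted average of μ₀ and x̄.
Σxᵢ = 178.55 + 178.38 + 178.23 + 177.48 + 181.47 + 171.50 + 175.75 + 176.27 + 177.60 = 1595.23, so n·x̄ = 1595.23.
σ₀² = 7.08² = 50.1264, σ² = 3.14² = 9.8596; σ² + n·σ₀² = 9.8596 + 9·50.1264 = 460.9972.
Posterior mean = (μ₀/σ₀² + n·x̄/σ²)/(1/σ₀² + n/σ²) = (σ²·μ₀ + σ₀²·n·x̄)/(σ² + n·σ₀²) = (9.8596·176.11 + 50.1264·1595.23)/460.9972 = 81699.511228/460.9972 = 177.2234.

177.2234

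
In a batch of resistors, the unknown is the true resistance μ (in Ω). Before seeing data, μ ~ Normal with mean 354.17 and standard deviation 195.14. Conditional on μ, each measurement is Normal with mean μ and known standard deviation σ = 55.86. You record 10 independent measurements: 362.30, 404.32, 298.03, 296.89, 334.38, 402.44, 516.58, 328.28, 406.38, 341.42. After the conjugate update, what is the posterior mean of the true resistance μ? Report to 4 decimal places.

368.9806

For Normal data with known variance σ², a Normal(μ₀, σ₀²) prior on μ is conjugate. Posterior precision = 1/σ₀² + n/σ²; posterior mean is the precision-weighted average of μ₀ and x̄.
Σxᵢ = 362.30 + 404.32 + 298.03 + 296.89 + 334.38 + 402.44 + 516.58 + 328.28 + 406.38 + 341.42 = 3691.02, so n·x̄ = 3691.02.
σ₀² = 195.14² = 38079.6196, σ² = 55.86² = 3120.3396; σ² + n·σ₀² = 3120.3396 + 10·38079.6196 = 383916.5356.
Posterior mean = (μ₀/σ₀² + n·x̄/σ²)/(1/σ₀² + n/σ²) = (σ²·μ₀ + σ₀²·n·x̄)/(σ² + n·σ₀²) = (3120.3396·354.17 + 38079.6196·3691.02)/383916.5356 = 141657768.212124/383916.5356 = 368.9806.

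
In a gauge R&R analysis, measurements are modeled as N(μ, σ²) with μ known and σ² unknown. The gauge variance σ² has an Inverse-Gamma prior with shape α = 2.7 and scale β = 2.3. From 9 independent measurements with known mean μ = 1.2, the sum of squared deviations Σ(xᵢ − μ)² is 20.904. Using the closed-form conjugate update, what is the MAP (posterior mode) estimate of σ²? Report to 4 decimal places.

With known mean μ and an Inverse-Gamma(α, β) prior on σ², the Normal likelihood is conjugate: posterior is Inv-Gamma(α + n/2, β + Σ(xᵢ−μ)²/2).
Posterior: Inv-Gamma(2.7 + 9/2, 2.3 + 20.904/2) = Inv-Gamma(7.20, 12.7520).
Mode = β/(α+1) = 12.7520/8.20 = 1.5551.

1.5551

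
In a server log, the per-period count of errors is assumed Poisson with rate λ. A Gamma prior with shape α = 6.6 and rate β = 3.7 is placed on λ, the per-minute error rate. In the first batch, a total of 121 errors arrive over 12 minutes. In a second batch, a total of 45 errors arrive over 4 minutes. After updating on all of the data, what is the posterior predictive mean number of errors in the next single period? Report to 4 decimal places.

With a Gamma(shape α, rate β) prior, the Poisson likelihood is conjugate: the posterior is Gamma(α + ΣXᵢ, β + n).
After batch 1: Gamma(α+S, β+n) = Gamma(6.6+121, 3.7+12) = Gamma(127.6, 15.7).
After batch 2: Gamma(α+S, β+n) = Gamma(127.6+45, 15.7+4) = Gamma(172.6, 19.7).
The predictive distribution for one future period is NegBinom with mean α/β = 8.7614.

8.7614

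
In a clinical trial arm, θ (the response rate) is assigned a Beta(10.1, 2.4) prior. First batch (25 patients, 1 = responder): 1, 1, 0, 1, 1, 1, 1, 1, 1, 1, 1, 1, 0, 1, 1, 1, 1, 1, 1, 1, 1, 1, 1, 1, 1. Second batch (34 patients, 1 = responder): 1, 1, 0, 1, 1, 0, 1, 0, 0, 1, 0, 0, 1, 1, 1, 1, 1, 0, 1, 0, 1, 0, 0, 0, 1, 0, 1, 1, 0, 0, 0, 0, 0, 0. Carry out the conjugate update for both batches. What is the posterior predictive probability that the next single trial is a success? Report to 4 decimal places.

0.6867

The Beta prior is conjugate to a Binomial/Bernoulli likelihood; the update adds successes to α and failures to β.
After batch 1: Beta(10.1+23, 2.4+2) = Beta(33.1, 4.4).
After batch 2: Beta(33.1+16, 4.4+18) = Beta(49.1, 22.4).
For a single future Bernoulli trial, P(success | data) = α/(α+β) = 0.6867.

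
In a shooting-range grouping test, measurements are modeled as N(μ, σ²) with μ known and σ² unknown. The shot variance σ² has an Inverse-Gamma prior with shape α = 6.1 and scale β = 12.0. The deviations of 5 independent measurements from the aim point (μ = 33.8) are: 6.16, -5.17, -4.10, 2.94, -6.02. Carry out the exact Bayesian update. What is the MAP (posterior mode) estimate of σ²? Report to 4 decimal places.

With known mean μ and an Inverse-Gamma(α, β) prior on σ², the Normal likelihood is conjugate: posterior is Inv-Gamma(α + n/2, β + Σ(xᵢ−μ)²/2).
Σ(xᵢ−μ)² = (6.16)² + (-5.17)² + (-4.10)² + (2.94)² + (-6.02)² = 126.3685.
Posterior: Inv-Gamma(6.1 + 5/2, 12.0 + 126.3685/2) = Inv-Gamma(8.60, 75.18425).
Mode = β/(α+1) = 75.18425/9.60 = 7.8317.

7.8317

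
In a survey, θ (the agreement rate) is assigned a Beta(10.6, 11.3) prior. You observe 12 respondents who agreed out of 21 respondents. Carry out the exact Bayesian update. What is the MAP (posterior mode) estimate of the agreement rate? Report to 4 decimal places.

0.5281

The Beta prior is conjugate to a Binomial/Bernoulli likelihood; the update adds successes to α and failures to β.
Posterior: Beta(α+k, β+n−k) = Beta(10.6+12, 11.3+9) = Beta(22.6, 20.3).
Mode of Beta(a,b) for a,b>1 is (a−1)/(a+b−2) = 21.6/40.9 = 0.5281.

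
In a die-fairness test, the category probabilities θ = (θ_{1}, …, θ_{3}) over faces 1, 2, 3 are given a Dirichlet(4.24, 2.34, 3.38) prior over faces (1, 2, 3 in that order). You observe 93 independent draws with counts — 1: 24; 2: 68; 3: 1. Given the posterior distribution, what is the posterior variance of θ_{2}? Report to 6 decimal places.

The Dirichlet prior is conjugate to the Multinomial likelihood: each posterior αⱼ = prior αⱼ + observed count nⱼ.
Posterior concentration: (28.24, 70.34, 4.38), total = 102.96.
Var[θ_j] = α_j(Σα−α_j)/((Σα)²(Σα+1)) = 70.34·32.62/(102.96²·103.96) = 0.002082.

0.002082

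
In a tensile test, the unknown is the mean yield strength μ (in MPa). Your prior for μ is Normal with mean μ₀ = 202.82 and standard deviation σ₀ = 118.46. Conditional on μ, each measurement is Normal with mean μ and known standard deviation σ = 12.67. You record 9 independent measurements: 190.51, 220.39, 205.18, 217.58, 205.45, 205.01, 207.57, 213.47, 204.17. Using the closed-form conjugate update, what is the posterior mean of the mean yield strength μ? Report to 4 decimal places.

207.6971

For Normal data with known variance σ², a Normal(μ₀, σ₀²) prior on μ is conjugate. Posterior precision = 1/σ₀² + n/σ²; posterior mean is the precision-weighted average of μ₀ and x̄.
Σxᵢ = 190.51 + 220.39 + 205.18 + 217.58 + 205.45 + 205.01 + 207.57 + 213.47 + 204.17 = 1869.33, so n·x̄ = 1869.33.
σ₀² = 118.46² = 14032.7716, σ² = 12.67² = 160.5289; σ² + n·σ₀² = 160.5289 + 9·14032.7716 = 126455.4733.
Posterior mean = (μ₀/σ₀² + n·x̄/σ²)/(1/σ₀² + n/σ²) = (σ²·μ₀ + σ₀²·n·x̄)/(σ² + n·σ₀²) = (160.5289·202.82 + 14032.7716·1869.33)/126455.4733 = 26264439.406526/126455.4733 = 207.6971.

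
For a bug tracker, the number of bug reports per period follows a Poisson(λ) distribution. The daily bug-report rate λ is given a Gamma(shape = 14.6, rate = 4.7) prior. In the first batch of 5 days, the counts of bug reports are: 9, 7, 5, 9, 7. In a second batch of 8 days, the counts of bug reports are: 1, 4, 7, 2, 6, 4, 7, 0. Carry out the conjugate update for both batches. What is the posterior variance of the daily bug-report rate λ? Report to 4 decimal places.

0.2637

With a Gamma(shape α, rate β) prior, the Poisson likelihood is conjugate: the posterior is Gamma(α + ΣXᵢ, β + n).
Batch 1: sum of counts S = 37 over n = 5 days.
After batch 1: Gamma(α+S, β+n) = Gamma(14.6+37, 4.7+5) = Gamma(51.6, 9.7).
Batch 2: sum of counts S = 31 over n = 8 days.
After batch 2: Gamma(α+S, β+n) = Gamma(51.6+31, 9.7+8) = Gamma(82.6, 17.7).
Var = α/β² = 82.6/17.7² = 0.2637.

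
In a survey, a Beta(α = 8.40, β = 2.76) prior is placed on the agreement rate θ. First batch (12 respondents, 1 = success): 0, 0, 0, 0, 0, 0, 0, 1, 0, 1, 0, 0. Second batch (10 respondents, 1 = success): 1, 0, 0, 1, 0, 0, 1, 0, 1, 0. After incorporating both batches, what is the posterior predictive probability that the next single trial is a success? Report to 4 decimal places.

The Beta prior is conjugate to a Binomial/Bernoulli likelihood; the update adds successes to α and failures to β.
After batch 1: Beta(8.40+2, 2.76+10) = Beta(10.40, 12.76).
After batch 2: Beta(10.40+4, 12.76+6) = Beta(14.40, 18.76).
For a single future Bernoulli trial, P(success | data) = α/(α+β) = 0.4343.

0.4343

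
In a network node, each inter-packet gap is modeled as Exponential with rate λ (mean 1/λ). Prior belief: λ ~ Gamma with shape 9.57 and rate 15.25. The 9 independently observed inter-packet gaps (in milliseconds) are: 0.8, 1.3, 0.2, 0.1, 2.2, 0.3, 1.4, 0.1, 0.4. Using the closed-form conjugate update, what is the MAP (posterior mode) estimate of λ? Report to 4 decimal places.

0.7968

With a Gamma(shape α, rate β) prior on the exponential rate λ, the posterior after n observations with total T = Σxᵢ is Gamma(α+n, β+T).
Sum of observations T = 6.8 milliseconds; n = 9.
Posterior: Gamma(9.57+9, 15.25+6.8) = Gamma(18.57, 22.05).
Mode = (α−1)/β = 0.7968.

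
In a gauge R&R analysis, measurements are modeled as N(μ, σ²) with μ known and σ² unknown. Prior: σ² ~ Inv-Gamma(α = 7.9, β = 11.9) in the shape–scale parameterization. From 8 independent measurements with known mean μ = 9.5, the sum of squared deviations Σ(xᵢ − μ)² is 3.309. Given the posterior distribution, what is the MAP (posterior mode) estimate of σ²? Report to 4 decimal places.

1.0507

With known mean μ and an Inverse-Gamma(α, β) prior on σ², the Normal likelihood is conjugate: posterior is Inv-Gamma(α + n/2, β + Σ(xᵢ−μ)²/2).
Posterior: Inv-Gamma(7.9 + 8/2, 11.9 + 3.309/2) = Inv-Gamma(11.90, 13.5545).
Mode = β/(α+1) = 13.5545/12.90 = 1.0507.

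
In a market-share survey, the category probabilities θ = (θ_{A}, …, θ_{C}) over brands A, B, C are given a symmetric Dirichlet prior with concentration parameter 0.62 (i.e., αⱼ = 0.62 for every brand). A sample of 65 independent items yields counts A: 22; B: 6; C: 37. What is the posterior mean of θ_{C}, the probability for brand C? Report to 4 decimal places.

The Dirichlet prior is conjugate to the Multinomial likelihood: each posterior αⱼ = prior αⱼ + observed count nⱼ.
Posterior concentration: (22.62, 6.62, 37.62), total = 66.86.
E[θ_{C}|data] = α_{C}/Σα = 37.62/66.86 = 0.5627.

0.5627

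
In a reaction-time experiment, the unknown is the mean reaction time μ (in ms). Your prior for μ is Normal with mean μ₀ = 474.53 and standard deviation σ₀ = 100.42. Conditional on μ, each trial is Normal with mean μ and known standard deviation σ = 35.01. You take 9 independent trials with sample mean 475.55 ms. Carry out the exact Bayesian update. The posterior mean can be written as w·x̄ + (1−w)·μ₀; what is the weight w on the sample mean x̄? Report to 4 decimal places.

0.9867

For Normal data with known variance σ², a Normal(μ₀, σ₀²) prior on μ is conjugate. Posterior precision = 1/σ₀² + n/σ²; posterior mean is the precision-weighted average of μ₀ and x̄.
σ₀² = 100.42² = 10084.1764, σ² = 35.01² = 1225.7001. Prior precision 1/σ₀² = 1/10084.1764; data precision n/σ² = 9/1225.7001.
w = (n/σ²)/(1/σ₀² + n/σ²) = n·σ₀²/(σ² + n·σ₀²) = 9·10084.1764/(1225.7001 + 9·10084.1764) = 90757.5876/91983.2877 = 0.9867.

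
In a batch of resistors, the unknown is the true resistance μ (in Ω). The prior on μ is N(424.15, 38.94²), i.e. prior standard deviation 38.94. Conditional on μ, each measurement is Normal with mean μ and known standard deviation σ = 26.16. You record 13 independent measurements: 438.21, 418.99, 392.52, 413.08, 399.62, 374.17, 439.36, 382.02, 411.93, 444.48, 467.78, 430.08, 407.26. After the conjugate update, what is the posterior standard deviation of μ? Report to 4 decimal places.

7.1327

For Normal data with known variance σ², a Normal(μ₀, σ₀²) prior on μ is conjugate. Posterior precision = 1/σ₀² + n/σ²; posterior mean is the precision-weighted average of μ₀ and x̄.
σ₀² = 38.94² = 1516.3236, σ² = 26.16² = 684.3456; σ² + n·σ₀² = 684.3456 + 13·1516.3236 = 20396.5524.
Posterior precision = 1/σ₀² + n/σ² = 1/1516.3236 + 13/684.3456 = (σ² + n·σ₀²)/(σ₀²σ²) = 20396.5524/(1516.3236·684.3456); posterior variance σₙ² = σ₀²σ²/(σ² + n·σ₀²) = 1516.3236·684.3456/20396.5524 = 50.875725.
Posterior SD = √σₙ² = √(1516.3236·684.3456/20396.5524) = 7.1327.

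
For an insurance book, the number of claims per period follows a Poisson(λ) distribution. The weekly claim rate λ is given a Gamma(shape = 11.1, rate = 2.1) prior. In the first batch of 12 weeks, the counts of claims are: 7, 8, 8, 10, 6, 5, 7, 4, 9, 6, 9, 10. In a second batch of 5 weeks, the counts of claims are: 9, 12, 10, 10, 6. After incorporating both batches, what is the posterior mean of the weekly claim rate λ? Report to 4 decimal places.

7.7016

With a Gamma(shape α, rate β) prior, the Poisson likelihood is conjugate: the posterior is Gamma(α + ΣXᵢ, β + n).
Batch 1: sum of counts S = 89 over n = 12 weeks.
After batch 1: Gamma(α+S, β+n) = Gamma(11.1+89, 2.1+12) = Gamma(100.1, 14.1).
Batch 2: sum of counts S = 47 over n = 5 weeks.
After batch 2: Gamma(α+S, β+n) = Gamma(100.1+47, 14.1+5) = Gamma(147.1, 19.1).
Posterior mean = α/β = 147.1/19.1 = 7.7016.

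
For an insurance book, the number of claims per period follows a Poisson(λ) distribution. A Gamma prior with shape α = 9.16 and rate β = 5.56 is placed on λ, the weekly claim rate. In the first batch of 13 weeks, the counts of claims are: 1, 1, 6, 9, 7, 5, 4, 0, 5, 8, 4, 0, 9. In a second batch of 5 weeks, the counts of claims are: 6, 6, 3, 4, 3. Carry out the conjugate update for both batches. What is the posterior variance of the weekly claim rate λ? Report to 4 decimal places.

0.1624

With a Gamma(shape α, rate β) prior, the Poisson likelihood is conjugate: the posterior is Gamma(α + ΣXᵢ, β + n).
Batch 1: sum of counts S = 59 over n = 13 weeks.
After batch 1: Gamma(α+S, β+n) = Gamma(9.16+59, 5.56+13) = Gamma(68.16, 18.56).
Batch 2: sum of counts S = 22 over n = 5 weeks.
After batch 2: Gamma(α+S, β+n) = Gamma(68.16+22, 18.56+5) = Gamma(90.16, 23.56).
Var = α/β² = 90.16/23.56² = 0.1624.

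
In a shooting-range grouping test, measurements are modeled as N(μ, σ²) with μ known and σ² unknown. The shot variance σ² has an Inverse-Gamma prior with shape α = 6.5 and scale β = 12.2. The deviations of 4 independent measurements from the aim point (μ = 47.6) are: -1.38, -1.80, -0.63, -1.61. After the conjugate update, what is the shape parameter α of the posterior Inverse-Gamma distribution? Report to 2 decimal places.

With known mean μ and an Inverse-Gamma(α, β) prior on σ², the Normal likelihood is conjugate: posterior is Inv-Gamma(α + n/2, β + Σ(xᵢ−μ)²/2).
Σ(xᵢ−μ)² = (-1.38)² + (-1.80)² + (-0.63)² + (-1.61)² = 8.1334.
Posterior: Inv-Gamma(6.5 + 4/2, 12.2 + 8.1334/2) = Inv-Gamma(8.50, 16.26670).
Posterior α = 8.50.

8.50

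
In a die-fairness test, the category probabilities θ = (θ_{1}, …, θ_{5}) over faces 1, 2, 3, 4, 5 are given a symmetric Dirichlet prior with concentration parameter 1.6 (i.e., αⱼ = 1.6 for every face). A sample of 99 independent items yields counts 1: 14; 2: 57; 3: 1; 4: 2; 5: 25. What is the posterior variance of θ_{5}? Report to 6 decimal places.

0.001730

The Dirichlet prior is conjugate to the Multinomial likelihood: each posterior αⱼ = prior αⱼ + observed count nⱼ.
Posterior concentration: (15.6, 58.6, 2.6, 3.6, 26.6), total = 107.0.
Var[θ_j] = α_j(Σα−α_j)/((Σα)²(Σα+1)) = 26.6·80.4/(107.0²·108.0) = 0.001730.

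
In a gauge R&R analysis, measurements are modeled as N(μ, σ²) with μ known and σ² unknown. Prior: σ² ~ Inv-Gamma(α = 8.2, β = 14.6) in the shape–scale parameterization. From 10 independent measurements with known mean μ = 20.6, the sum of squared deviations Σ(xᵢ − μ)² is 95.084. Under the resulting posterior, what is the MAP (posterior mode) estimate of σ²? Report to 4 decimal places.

With known mean μ and an Inverse-Gamma(α, β) prior on σ², the Normal likelihood is conjugate: posterior is Inv-Gamma(α + n/2, β + Σ(xᵢ−μ)²/2).
Posterior: Inv-Gamma(8.2 + 10/2, 14.6 + 95.084/2) = Inv-Gamma(13.20, 62.1420).
Mode = β/(α+1) = 62.1420/14.20 = 4.3762.

4.3762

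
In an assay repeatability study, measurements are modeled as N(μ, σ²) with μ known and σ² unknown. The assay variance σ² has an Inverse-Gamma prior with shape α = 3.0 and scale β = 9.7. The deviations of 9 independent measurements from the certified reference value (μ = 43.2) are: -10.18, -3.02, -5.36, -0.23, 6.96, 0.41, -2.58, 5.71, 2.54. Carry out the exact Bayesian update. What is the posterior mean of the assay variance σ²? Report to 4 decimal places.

19.6352

With known mean μ and an Inverse-Gamma(α, β) prior on σ², the Normal likelihood is conjugate: posterior is Inv-Gamma(α + n/2, β + Σ(xᵢ−μ)²/2).
Σ(xᵢ−μ)² = (-10.18)² + (-3.02)² + (-5.36)² + (-0.23)² + (6.96)² + (0.41)² + (-2.58)² + (5.71)² + (2.54)² = 235.8571.
Posterior: Inv-Gamma(3.0 + 9/2, 9.7 + 235.8571/2) = Inv-Gamma(7.50, 127.62855).
E[σ²|data] = β/(α−1) = 127.62855/6.50 = 19.6352.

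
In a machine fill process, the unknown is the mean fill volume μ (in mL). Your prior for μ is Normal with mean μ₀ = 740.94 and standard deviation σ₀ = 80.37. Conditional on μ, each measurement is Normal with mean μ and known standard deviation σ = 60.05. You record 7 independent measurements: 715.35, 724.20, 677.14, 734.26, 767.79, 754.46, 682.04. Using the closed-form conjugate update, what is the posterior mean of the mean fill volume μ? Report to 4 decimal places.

For Normal data with known variance σ², a Normal(μ₀, σ₀²) prior on μ is conjugate. Posterior precision = 1/σ₀² + n/σ²; posterior mean is the precision-weighted average of μ₀ and x̄.
Σxᵢ = 715.35 + 724.20 + 677.14 + 734.26 + 767.79 + 754.46 + 682.04 = 5055.24, so n·x̄ = 5055.24.
σ₀² = 80.37² = 6459.3369, σ² = 60.05² = 3606.0025; σ² + n·σ₀² = 3606.0025 + 7·6459.3369 = 48821.3608.
Posterior mean = (μ₀/σ₀² + n·x̄/σ²)/(1/σ₀² + n/σ²) = (σ²·μ₀ + σ₀²·n·x̄)/(σ² + n·σ₀²) = (3606.0025·740.94 + 6459.3369·5055.24)/48821.3608 = 35325329.762706/48821.3608 = 723.5630.

723.5630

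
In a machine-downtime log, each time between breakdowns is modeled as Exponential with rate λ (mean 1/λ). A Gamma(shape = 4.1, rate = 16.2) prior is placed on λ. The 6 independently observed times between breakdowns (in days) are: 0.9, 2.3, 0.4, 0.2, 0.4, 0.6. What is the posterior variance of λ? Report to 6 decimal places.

With a Gamma(shape α, rate β) prior on the exponential rate λ, the posterior after n observations with total T = Σxᵢ is Gamma(α+n, β+T).
Sum of observations T = 4.8 days; n = 6.
Posterior: Gamma(4.1+6, 16.2+4.8) = Gamma(10.1, 21.0).
Var = α/β² = 0.022902.

0.022902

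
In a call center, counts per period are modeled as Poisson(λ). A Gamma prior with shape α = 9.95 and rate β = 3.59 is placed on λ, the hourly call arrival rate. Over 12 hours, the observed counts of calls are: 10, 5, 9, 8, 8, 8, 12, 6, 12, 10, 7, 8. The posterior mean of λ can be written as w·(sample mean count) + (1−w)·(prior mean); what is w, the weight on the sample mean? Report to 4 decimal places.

With a Gamma(shape α, rate β) prior, the Poisson likelihood is conjugate: the posterior is Gamma(α + ΣXᵢ, β + n).
Posterior mean = (α₀+S)/(β₀+n) = [n/(β₀+n)]·(S/n) + [β₀/(β₀+n)]·(α₀/β₀), so only n and β₀ enter the weight.
Weight on data w = n/(β₀+n) = 12/(3.59+12) = 12/15.59 = 0.7697.

0.7697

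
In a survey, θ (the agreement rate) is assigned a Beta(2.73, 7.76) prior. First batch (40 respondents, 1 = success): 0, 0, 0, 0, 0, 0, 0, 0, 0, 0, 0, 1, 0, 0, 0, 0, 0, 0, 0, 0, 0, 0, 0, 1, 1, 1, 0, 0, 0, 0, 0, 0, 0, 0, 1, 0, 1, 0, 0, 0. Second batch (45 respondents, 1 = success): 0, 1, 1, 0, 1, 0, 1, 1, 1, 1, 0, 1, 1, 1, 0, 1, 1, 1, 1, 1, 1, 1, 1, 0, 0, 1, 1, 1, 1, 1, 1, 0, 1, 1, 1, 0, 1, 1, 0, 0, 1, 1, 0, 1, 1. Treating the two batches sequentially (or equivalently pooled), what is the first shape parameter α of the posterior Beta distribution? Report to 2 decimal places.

The Beta prior is conjugate to a Binomial/Bernoulli likelihood; the update adds successes to α and failures to β.
After batch 1: Beta(2.73+6, 7.76+34) = Beta(8.73, 41.76).
After batch 2: Beta(8.73+33, 41.76+12) = Beta(41.73, 53.76).
Posterior α = 41.73.

41.73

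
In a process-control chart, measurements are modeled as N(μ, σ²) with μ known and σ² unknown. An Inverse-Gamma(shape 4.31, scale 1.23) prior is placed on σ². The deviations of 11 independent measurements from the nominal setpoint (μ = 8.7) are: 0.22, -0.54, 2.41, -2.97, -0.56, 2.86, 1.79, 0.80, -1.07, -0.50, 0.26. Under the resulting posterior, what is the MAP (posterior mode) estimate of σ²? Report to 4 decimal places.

1.4444

With known mean μ and an Inverse-Gamma(α, β) prior on σ², the Normal likelihood is conjugate: posterior is Inv-Gamma(α + n/2, β + Σ(xᵢ−μ)²/2).
Σ(xᵢ−μ)² = (0.22)² + (-0.54)² + (2.41)² + (-2.97)² + (-0.56)² + (2.86)² + (1.79)² + (0.80)² + (-1.07)² + (-0.50)² + (0.26)² = 28.7688.
Posterior: Inv-Gamma(4.31 + 11/2, 1.23 + 28.7688/2) = Inv-Gamma(9.81, 15.61440).
Mode = β/(α+1) = 15.61440/10.81 = 1.4444.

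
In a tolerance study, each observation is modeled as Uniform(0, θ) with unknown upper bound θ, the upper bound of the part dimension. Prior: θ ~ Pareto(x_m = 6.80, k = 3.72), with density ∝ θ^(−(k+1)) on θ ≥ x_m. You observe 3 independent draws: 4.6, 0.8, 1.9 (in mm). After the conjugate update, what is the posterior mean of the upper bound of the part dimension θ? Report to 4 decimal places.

A Pareto(scale x_m, shape k) prior on the upper bound θ of Uniform(0, θ) is conjugate: posterior is Pareto(max(x_m, max xᵢ), k + n).
Sample maximum = 4.6; prior scale x_m = 6.80 → posterior scale = max = 6.80.
Posterior shape = 3.72 + 3 = 6.72.
E[θ|data] = k·x_m/(k−1) = 6.72·6.80/5.72 = 7.9888.

7.9888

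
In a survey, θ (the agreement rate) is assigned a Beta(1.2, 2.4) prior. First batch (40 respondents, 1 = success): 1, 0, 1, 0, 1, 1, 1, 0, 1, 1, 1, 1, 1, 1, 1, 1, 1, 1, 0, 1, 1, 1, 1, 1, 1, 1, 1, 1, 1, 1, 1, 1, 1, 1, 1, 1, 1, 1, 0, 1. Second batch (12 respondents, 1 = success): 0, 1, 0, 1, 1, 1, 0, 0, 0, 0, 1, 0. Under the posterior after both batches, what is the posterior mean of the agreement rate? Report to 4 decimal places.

The Beta prior is conjugate to a Binomial/Bernoulli likelihood; the update adds successes to α and failures to β.
After batch 1: Beta(1.2+35, 2.4+5) = Beta(36.2, 7.4).
After batch 2: Beta(36.2+5, 7.4+7) = Beta(41.2, 14.4).
Posterior mean = α/(α+β) = 41.2/55.6 = 0.7410.

0.7410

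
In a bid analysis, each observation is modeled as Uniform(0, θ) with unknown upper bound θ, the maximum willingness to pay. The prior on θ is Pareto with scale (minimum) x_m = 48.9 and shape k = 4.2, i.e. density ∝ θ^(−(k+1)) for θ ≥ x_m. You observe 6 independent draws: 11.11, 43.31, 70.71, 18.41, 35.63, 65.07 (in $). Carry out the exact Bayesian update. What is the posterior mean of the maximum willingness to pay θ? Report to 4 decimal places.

A Pareto(scale x_m, shape k) prior on the upper bound θ of Uniform(0, θ) is conjugate: posterior is Pareto(max(x_m, max xᵢ), k + n).
Sample maximum = 70.71; prior scale x_m = 48.9 → posterior scale = max = 70.71.
Posterior shape = 4.2 + 6 = 10.2.
E[θ|data] = k·x_m/(k−1) = 10.2·70.71/9.2 = 78.3959.

78.3959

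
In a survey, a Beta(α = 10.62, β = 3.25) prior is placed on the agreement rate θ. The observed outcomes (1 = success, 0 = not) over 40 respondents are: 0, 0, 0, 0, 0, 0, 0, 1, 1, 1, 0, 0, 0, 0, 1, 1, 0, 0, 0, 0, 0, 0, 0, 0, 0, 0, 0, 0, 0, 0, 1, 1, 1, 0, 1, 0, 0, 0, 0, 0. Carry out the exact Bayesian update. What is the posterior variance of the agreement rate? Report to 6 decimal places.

The Beta prior is conjugate to a Binomial/Bernoulli likelihood; the update adds successes to α and failures to β.
Posterior: Beta(α+k, β+n−k) = Beta(10.62+9, 3.25+31) = Beta(19.62, 34.25).
Var = αβ/((α+β)²(α+β+1)) = 19.62·34.25/(53.87²·54.87) = 0.004220.

0.004220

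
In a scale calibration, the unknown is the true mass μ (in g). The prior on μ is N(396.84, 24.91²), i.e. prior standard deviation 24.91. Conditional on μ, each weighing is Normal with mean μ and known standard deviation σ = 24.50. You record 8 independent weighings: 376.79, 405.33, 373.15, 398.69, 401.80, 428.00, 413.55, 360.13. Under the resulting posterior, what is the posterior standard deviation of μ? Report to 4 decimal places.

8.1815

For Normal data with known variance σ², a Normal(μ₀, σ₀²) prior on μ is conjugate. Posterior precision = 1/σ₀² + n/σ²; posterior mean is the precision-weighted average of μ₀ and x̄.
σ₀² = 24.91² = 620.5081, σ² = 24.50² = 600.25; σ² + n·σ₀² = 600.25 + 8·620.5081 = 5564.3148.
Posterior precision = 1/σ₀² + n/σ² = 1/620.5081 + 8/600.25 = (σ² + n·σ₀²)/(σ₀²σ²) = 5564.3148/(620.5081·600.25); posterior variance σₙ² = σ₀²σ²/(σ² + n·σ₀²) = 620.5081·600.25/5564.3148 = 66.937260.
Posterior SD = √σₙ² = √(620.5081·600.25/5564.3148) = 8.1815.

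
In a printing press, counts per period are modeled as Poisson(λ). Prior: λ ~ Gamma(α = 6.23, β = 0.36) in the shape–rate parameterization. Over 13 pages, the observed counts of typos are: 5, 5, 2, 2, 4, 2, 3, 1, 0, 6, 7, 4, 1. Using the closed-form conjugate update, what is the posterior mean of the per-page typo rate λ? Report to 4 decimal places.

With a Gamma(shape α, rate β) prior, the Poisson likelihood is conjugate: the posterior is Gamma(α + ΣXᵢ, β + n).
Sum of counts S = 42 over n = 13 pages.
Posterior: Gamma(α+S, β+n) = Gamma(6.23+42, 0.36+13) = Gamma(48.23, 13.36).
Posterior mean = α/β = 48.23/13.36 = 3.6100.

3.6100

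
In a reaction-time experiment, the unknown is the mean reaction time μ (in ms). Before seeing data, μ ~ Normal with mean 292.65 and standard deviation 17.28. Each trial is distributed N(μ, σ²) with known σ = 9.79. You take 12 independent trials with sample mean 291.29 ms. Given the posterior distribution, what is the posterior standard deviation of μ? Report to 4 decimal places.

For Normal data with known variance σ², a Normal(μ₀, σ₀²) prior on μ is conjugate. Posterior precision = 1/σ₀² + n/σ²; posterior mean is the precision-weighted average of μ₀ and x̄.
σ₀² = 17.28² = 298.5984, σ² = 9.79² = 95.8441; σ² + n·σ₀² = 95.8441 + 12·298.5984 = 3679.0249.
Posterior precision = 1/σ₀² + n/σ² = 1/298.5984 + 12/95.8441 = (σ² + n·σ₀²)/(σ₀²σ²) = 3679.0249/(298.5984·95.8441); posterior variance σₙ² = σ₀²σ²/(σ² + n·σ₀²) = 298.5984·95.8441/3679.0249 = 7.778935.
Posterior SD = √σₙ² = √(298.5984·95.8441/3679.0249) = 2.7891.

2.7891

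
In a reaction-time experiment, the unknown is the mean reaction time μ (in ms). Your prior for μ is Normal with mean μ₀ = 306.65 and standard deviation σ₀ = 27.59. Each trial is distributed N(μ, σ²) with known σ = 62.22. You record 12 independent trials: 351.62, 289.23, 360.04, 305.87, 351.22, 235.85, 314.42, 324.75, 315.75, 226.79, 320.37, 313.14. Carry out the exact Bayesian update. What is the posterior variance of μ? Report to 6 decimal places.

For Normal data with known variance σ², a Normal(μ₀, σ₀²) prior on μ is conjugate. Posterior precision = 1/σ₀² + n/σ²; posterior mean is the precision-weighted average of μ₀ and x̄.
σ₀² = 27.59² = 761.2081, σ² = 62.22² = 3871.3284; σ² + n·σ₀² = 3871.3284 + 12·761.2081 = 13005.8256.
Posterior precision = 1/σ₀² + n/σ² = 1/761.2081 + 12/3871.3284 = (σ² + n·σ₀²)/(σ₀²σ²) = 13005.8256/(761.2081·3871.3284); posterior variance σₙ² = σ₀²σ²/(σ² + n·σ₀²) = 761.2081·3871.3284/13005.8256 = 226.582043.

226.582043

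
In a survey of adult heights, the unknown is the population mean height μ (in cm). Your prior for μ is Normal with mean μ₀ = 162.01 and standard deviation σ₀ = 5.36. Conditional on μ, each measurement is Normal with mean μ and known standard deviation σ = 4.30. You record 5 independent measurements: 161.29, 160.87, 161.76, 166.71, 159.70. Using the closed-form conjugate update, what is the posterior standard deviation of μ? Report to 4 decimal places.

1.8101

For Normal data with known variance σ², a Normal(μ₀, σ₀²) prior on μ is conjugate. Posterior precision = 1/σ₀² + n/σ²; posterior mean is the precision-weighted average of μ₀ and x̄.
σ₀² = 5.36² = 28.7296, σ² = 4.30² = 18.49; σ² + n·σ₀² = 18.49 + 5·28.7296 = 162.138.
Posterior precision = 1/σ₀² + n/σ² = 1/28.7296 + 5/18.49 = (σ² + n·σ₀²)/(σ₀²σ²) = 162.138/(28.7296·18.49); posterior variance σₙ² = σ₀²σ²/(σ² + n·σ₀²) = 28.7296·18.49/162.138 = 3.276285.
Posterior SD = √σₙ² = √(28.7296·18.49/162.138) = 1.8101.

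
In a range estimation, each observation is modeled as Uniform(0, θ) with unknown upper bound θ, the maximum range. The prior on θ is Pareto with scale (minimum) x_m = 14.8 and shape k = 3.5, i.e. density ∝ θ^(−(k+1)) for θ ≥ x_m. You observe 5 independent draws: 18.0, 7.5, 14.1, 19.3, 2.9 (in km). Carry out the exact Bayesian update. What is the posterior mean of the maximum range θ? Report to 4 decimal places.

21.8733

A Pareto(scale x_m, shape k) prior on the upper bound θ of Uniform(0, θ) is conjugate: posterior is Pareto(max(x_m, max xᵢ), k + n).
Sample maximum = 19.3; prior scale x_m = 14.8 → posterior scale = max = 19.3.
Posterior shape = 3.5 + 5 = 8.5.
E[θ|data] = k·x_m/(k−1) = 8.5·19.3/7.5 = 21.8733.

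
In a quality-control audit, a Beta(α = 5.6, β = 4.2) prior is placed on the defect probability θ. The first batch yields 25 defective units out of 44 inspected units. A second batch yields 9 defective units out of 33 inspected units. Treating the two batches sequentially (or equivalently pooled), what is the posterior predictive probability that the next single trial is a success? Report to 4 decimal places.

0.4562

The Beta prior is conjugate to a Binomial/Bernoulli likelihood; the update adds successes to α and failures to β.
After batch 1: Beta(5.6+25, 4.2+19) = Beta(30.6, 23.2).
After batch 2: Beta(30.6+9, 23.2+24) = Beta(39.6, 47.2).
For a single future Bernoulli trial, P(success | data) = α/(α+β) = 0.4562.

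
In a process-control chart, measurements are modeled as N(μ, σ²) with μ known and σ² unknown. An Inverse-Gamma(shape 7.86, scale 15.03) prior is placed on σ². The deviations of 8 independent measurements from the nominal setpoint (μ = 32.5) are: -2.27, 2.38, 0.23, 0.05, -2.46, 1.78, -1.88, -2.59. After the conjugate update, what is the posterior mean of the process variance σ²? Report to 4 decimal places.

2.7806

With known mean μ and an Inverse-Gamma(α, β) prior on σ², the Normal likelihood is conjugate: posterior is Inv-Gamma(α + n/2, β + Σ(xᵢ−μ)²/2).
Σ(xᵢ−μ)² = (-2.27)² + (2.38)² + (0.23)² + (0.05)² + (-2.46)² + (1.78)² + (-1.88)² + (-2.59)² = 30.3352.
Posterior: Inv-Gamma(7.86 + 8/2, 15.03 + 30.3352/2) = Inv-Gamma(11.86, 30.19760).
E[σ²|data] = β/(α−1) = 30.19760/10.86 = 2.7806.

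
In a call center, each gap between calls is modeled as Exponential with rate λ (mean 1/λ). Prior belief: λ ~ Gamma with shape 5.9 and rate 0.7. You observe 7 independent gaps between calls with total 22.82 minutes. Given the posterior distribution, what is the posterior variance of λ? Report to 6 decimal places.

With a Gamma(shape α, rate β) prior on the exponential rate λ, the posterior after n observations with total T = Σxᵢ is Gamma(α+n, β+T).
Posterior: Gamma(5.9+7, 0.7+22.82) = Gamma(12.9, 23.52).
Var = α/β² = 0.023319.

0.023319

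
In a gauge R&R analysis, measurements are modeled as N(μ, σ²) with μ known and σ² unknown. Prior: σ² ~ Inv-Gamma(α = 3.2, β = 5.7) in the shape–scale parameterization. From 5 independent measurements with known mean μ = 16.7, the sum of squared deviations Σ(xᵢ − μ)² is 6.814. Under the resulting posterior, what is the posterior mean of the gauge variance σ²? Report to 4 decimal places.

1.9377

With known mean μ and an Inverse-Gamma(α, β) prior on σ², the Normal likelihood is conjugate: posterior is Inv-Gamma(α + n/2, β + Σ(xᵢ−μ)²/2).
Posterior: Inv-Gamma(3.2 + 5/2, 5.7 + 6.814/2) = Inv-Gamma(5.70, 9.1070).
E[σ²|data] = β/(α−1) = 9.1070/4.70 = 1.9377.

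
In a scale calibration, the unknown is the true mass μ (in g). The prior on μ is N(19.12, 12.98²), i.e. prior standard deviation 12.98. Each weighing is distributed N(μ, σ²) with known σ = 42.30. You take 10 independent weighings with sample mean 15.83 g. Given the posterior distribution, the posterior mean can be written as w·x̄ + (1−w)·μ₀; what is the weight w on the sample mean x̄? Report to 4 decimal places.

0.4850

For Normal data with known variance σ², a Normal(μ₀, σ₀²) prior on μ is conjugate. Posterior precision = 1/σ₀² + n/σ²; posterior mean is the precision-weighted average of μ₀ and x̄.
σ₀² = 12.98² = 168.4804, σ² = 42.30² = 1789.29. Prior precision 1/σ₀² = 1/168.4804; data precision n/σ² = 10/1789.29.
w = (n/σ²)/(1/σ₀² + n/σ²) = n·σ₀²/(σ² + n·σ₀²) = 10·168.4804/(1789.29 + 10·168.4804) = 1684.804/3474.094 = 0.4850.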